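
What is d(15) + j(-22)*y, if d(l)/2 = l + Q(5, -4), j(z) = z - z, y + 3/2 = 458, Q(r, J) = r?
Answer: 40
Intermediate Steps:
y = 913/2 (y = -3/2 + 458 = 913/2 ≈ 456.50)
j(z) = 0
d(l) = 10 + 2*l (d(l) = 2*(l + 5) = 2*(5 + l) = 10 + 2*l)
d(15) + j(-22)*y = (10 + 2*15) + 0*(913/2) = (10 + 30) + 0 = 40 + 0 = 40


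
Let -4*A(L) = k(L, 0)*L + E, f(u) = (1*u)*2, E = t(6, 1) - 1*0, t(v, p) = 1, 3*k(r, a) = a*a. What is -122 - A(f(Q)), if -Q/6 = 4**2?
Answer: -487/4 ≈ -121.75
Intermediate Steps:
k(r, a) = a**2/3 (k(r, a) = (a*a)/3 = a**2/3)
E = 1 (E = 1 - 1*0 = 1 + 0 = 1)
Q = -96 (Q = -6*4**2 = -6*16 = -96)
f(u) = 2*u (f(u) = u*2 = 2*u)
A(L) = -1/4 (A(L) = -(((1/3)*0**2)*L + 1)/4 = -(((1/3)*0)*L + 1)/4 = -(0*L + 1)/4 = -(0 + 1)/4 = -1/4*1 = -1/4)
-122 - A(f(Q)) = -122 - 1*(-1/4) = -122 + 1/4 = -487/4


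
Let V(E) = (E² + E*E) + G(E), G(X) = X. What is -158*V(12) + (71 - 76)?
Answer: -47405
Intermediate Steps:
V(E) = E + 2*E² (V(E) = (E² + E*E) + E = (E² + E²) + E = 2*E² + E = E + 2*E²)
-158*V(12) + (71 - 76) = -1896*(1 + 2*12) + (71 - 76) = -1896*(1 + 24) - 5 = -1896*25 - 5 = -158*300 - 5 = -47400 - 5 = -47405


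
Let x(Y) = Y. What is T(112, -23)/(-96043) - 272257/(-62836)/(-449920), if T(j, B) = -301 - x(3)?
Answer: 8568288249429/2715248279964160 ≈ 0.0031556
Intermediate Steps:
T(j, B) = -304 (T(j, B) = -301 - 1*3 = -301 - 3 = -304)
T(112, -23)/(-96043) - 272257/(-62836)/(-449920) = -304/(-96043) - 272257/(-62836)/(-449920) = -304*(-1/96043) - 272257*(-1/62836)*(-1/449920) = 304/96043 + (272257/62836)*(-1/449920) = 304/96043 - 272257/28271173120 = 8568288249429/2715248279964160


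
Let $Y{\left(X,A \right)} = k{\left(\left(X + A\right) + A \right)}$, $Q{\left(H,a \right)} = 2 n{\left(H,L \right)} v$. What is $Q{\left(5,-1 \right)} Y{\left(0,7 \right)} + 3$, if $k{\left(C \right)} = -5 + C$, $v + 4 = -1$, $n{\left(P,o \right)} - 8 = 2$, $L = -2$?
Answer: $-897$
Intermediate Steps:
$n{\left(P,o \right)} = 10$ ($n{\left(P,o \right)} = 8 + 2 = 10$)
$v = -5$ ($v = -4 - 1 = -5$)
$Q{\left(H,a \right)} = -100$ ($Q{\left(H,a \right)} = 2 \cdot 10 \left(-5\right) = 20 \left(-5\right) = -100$)
$Y{\left(X,A \right)} = -5 + X + 2 A$ ($Y{\left(X,A \right)} = -5 + \left(\left(X + A\right) + A\right) = -5 + \left(\left(A + X\right) + A\right) = -5 + \left(X + 2 A\right) = -5 + X + 2 A$)
$Q{\left(5,-1 \right)} Y{\left(0,7 \right)} + 3 = - 100 \left(-5 + 0 + 2 \cdot 7\right) + 3 = - 100 \left(-5 + 0 + 14\right) + 3 = \left(-100\right) 9 + 3 = -900 + 3 = -897$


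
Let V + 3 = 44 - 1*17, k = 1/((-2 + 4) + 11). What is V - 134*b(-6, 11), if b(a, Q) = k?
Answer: 178/13 ≈ 13.692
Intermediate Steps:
k = 1/13 (k = 1/(2 + 11) = 1/13 ≈ 0.076923)
b(a, Q) = 1/13
V = 24 (V = -3 + (44 - 1*17) = -3 + (44 - 17) = -3 + 27 = 24)
V - 134*b(-6, 11) = 24 - 134*1/13 = 24 - 134/13 = 178/13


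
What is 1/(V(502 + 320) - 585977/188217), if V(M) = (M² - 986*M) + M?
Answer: -188217/25219028939 ≈ -7.4633e-6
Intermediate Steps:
V(M) = M² - 985*M
1/(V(502 + 320) - 585977/188217) = 1/((502 + 320)*(-985 + (502 + 320)) - 585977/188217) = 1/(822*(-985 + 822) - 585977*1/188217) = 1/(822*(-163) - 585977/188217) = 1/(-133986 - 585977/188217) = 1/(-25219028939/188217) = -188217/25219028939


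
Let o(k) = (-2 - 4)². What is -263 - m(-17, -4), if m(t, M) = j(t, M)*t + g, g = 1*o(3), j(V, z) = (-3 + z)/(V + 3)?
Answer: -581/2 ≈ -290.50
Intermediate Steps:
o(k) = 36 (o(k) = (-6)² = 36)
j(V, z) = (-3 + z)/(3 + V)
g = 36 (g = 1*36 = 36)
m(t, M) = 36 + t*(-3 + M)/(3 + t) (m(t, M) = ((-3 + M)/(3 + t))*t + 36 = t*(-3 + M)/(3 + t) + 36 = 36 + t*(-3 + M)/(3 + t))
-263 - m(-17, -4) = -263 - (108 + 33*(-17) - 4*(-17))/(3 - 17) = -263 - (108 - 561 + 68)/(-14) = -263 - (-1)*(-385)/14 = -263 - 1*55/2 = -263 - 55/2 = -581/2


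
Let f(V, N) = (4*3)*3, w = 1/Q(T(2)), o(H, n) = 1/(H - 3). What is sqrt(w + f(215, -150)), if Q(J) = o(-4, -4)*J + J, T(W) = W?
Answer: sqrt(1317)/6 ≈ 6.0484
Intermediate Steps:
o(H, n) = 1/(-3 + H)
Q(J) = 6*J/7 (Q(J) = J/(-3 - 4) + J = J/(-7) + J = -J/7 + J = 6*J/7)
w = 7/12 (w = 1/((6/7)*2) = 1/(12/7) = 7/12 ≈ 0.58333)
f(V, N) = 36 (f(V, N) = 12*3 = 36)
sqrt(w + f(215, -150)) = sqrt(7/12 + 36) = sqrt(439/12) = sqrt(1317)/6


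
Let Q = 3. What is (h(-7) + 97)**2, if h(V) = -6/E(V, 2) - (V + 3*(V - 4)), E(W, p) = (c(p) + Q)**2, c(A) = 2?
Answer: 11689561/625 ≈ 18703.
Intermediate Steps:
E(W, p) = 25 (E(W, p) = (2 + 3)**2 = 5**2 = 25)
h(V) = 294/25 - 4*V (h(V) = -6/25 - (V + 3*(V - 4)) = -6*1/25 - (V + 3*(-4 + V)) = -6/25 - (V + (-12 + 3*V)) = -6/25 - (-12 + 4*V) = -6/25 + (12 - 4*V) = 294/25 - 4*V)
(h(-7) + 97)**2 = ((294/25 - 4*(-7)) + 97)**2 = ((294/25 + 28) + 97)**2 = (994/25 + 97)**2 = (3419/25)**2 = 11689561/625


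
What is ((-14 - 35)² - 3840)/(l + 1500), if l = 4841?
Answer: -1439/6341 ≈ -0.22694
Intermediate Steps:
((-14 - 35)² - 3840)/(l + 1500) = ((-14 - 35)² - 3840)/(4841 + 1500) = ((-49)² - 3840)/6341 = (2401 - 3840)*(1/6341) = -1439*1/6341 = -1439/6341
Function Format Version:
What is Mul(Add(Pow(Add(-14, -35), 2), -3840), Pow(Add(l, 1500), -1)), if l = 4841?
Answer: Rational(-1439, 6341) ≈ -0.22694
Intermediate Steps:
Mul(Add(Pow(Add(-14, -35), 2), -3840), Pow(Add(l, 1500), -1)) = Mul(Add(Pow(Add(-14, -35), 2), -3840), Pow(Add(4841, 1500), -1)) = Mul(Add(Pow(-49, 2), -3840), Pow(6341, -1)) = Mul(Add(2401, -3840), Rational(1, 6341)) = Mul(-1439, Rational(1, 6341)) = Rational(-1439, 6341)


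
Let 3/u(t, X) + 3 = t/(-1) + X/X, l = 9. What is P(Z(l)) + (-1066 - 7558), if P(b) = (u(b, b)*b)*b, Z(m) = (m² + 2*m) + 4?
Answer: -312449/35 ≈ -8927.1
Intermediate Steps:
Z(m) = 4 + m² + 2*m
u(t, X) = 3/(-2 - t) (u(t, X) = 3/(-3 + (t/(-1) + X/X)) = 3/(-3 + (t*(-1) + 1)) = 3/(-3 + (-t + 1)) = 3/(-3 + (1 - t)) = 3/(-2 - t))
P(b) = -3*b²/(2 + b) (P(b) = ((-3/(2 + b))*b)*b = (-3*b/(2 + b))*b = -3*b²/(2 + b))
P(Z(l)) + (-1066 - 7558) = -3*(4 + 9² + 2*9)²/(2 + (4 + 9² + 2*9)) + (-1066 - 7558) = -3*(4 + 81 + 18)²/(2 + (4 + 81 + 18)) - 8624 = -3*103²/(2 + 103) - 8624 = -3*10609/105 - 8624 = -3*10609*1/105 - 8624 = -10609/35 - 8624 = -312449/35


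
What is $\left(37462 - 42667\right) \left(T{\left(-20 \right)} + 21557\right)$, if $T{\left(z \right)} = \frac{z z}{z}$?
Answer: $-112100085$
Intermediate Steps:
$T{\left(z \right)} = z$ ($T{\left(z \right)} = \frac{z^{2}}{z} = z$)
$\left(37462 - 42667\right) \left(T{\left(-20 \right)} + 21557\right) = \left(37462 - 42667\right) \left(-20 + 21557\right) = \left(-5205\right) 21537 = -112100085$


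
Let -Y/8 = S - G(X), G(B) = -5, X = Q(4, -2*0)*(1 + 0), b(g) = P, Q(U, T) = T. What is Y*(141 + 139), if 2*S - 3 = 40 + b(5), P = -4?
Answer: -54880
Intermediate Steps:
b(g) = -4
X = 0 (X = (-2*0)*(1 + 0) = 0*1 = 0)
S = 39/2 (S = 3/2 + (40 - 4)/2 = 3/2 + (1/2)*36 = 3/2 + 18 = 39/2 ≈ 19.500)
Y = -196 (Y = -8*(39/2 - 1*(-5)) = -8*(39/2 + 5) = -8*49/2 = -196)
Y*(141 + 139) = -196*(141 + 139) = -196*280 = -54880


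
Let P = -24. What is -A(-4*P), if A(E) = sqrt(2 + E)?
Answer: -7*sqrt(2) ≈ -9.8995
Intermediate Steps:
-A(-4*P) = -sqrt(2 - 4*(-24)) = -sqrt(2 + 96) = -sqrt(98) = -7*sqrt(2)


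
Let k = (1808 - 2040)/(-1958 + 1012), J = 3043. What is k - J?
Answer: -1439223/473 ≈ -3042.8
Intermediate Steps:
k = 116/473 (k = -232/(-946) = -232*(-1/946) = 116/473 ≈ 0.24524)
k - J = 116/473 - 1*3043 = 116/473 - 3043 = -1439223/473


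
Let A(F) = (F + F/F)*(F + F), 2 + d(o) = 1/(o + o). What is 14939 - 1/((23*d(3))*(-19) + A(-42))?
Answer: 380511263/25471 ≈ 14939.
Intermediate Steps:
d(o) = -2 + 1/(2*o) (d(o) = -2 + 1/(o + o) = -2 + 1/(2*o))
A(F) = 2*F*(1 + F) (A(F) = (F + 1)*(2*F) = (1 + F)*(2*F) = 2*F*(1 + F))
14939 - 1/((23*d(3))*(-19) + A(-42)) = 14939 - 1/((23*(-2 + (½)/3))*(-19) + 2*(-42)*(1 - 42)) = 14939 - 1/((23*(-2 + (½)*(⅓)))*(-19) + 2*(-42)*(-41)) = 14939 - 1/((23*(-2 + ⅙))*(-19) + 3444) = 14939 - 1/((23*(-11/6))*(-19) + 3444) = 14939 - 1/(-253/6*(-19) + 3444) = 14939 - 1/(4807/6 + 3444) = 14939 - 1/25471/6 = 14939 - 1*6/25471 = 14939 - 6/25471 = 380511263/25471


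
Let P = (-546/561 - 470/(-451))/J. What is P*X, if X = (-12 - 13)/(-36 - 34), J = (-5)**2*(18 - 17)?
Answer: 24/24395 ≈ 0.00098381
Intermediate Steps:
J = 25 (J = 25*1 = 25)
P = 48/17425 (P = (-546/561 - 470/(-451))/25 = (-546*1/561 - 470*(-1/451))*(1/25) = (-182/187 + 470/451)*(1/25) = (48/697)*(1/25) = 48/17425 ≈ 0.0027547)
X = 5/14 (X = -25/(-70) = -25*(-1/70) = 5/14 ≈ 0.35714)
P*X = (48/17425)*(5/14) = 24/24395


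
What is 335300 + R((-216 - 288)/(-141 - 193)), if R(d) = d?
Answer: 55995352/167 ≈ 3.3530e+5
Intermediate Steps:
335300 + R((-216 - 288)/(-141 - 193)) = 335300 + (-216 - 288)/(-141 - 193) = 335300 - 504/(-334) = 335300 - 504*(-1/334) = 335300 + 252/167 = 55995352/167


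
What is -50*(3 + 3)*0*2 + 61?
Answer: 61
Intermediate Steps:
-50*(3 + 3)*0*2 + 61 = -50*6*0*2 + 61 = -0*2 + 61 = -50*0 + 61 = 0 + 61 = 61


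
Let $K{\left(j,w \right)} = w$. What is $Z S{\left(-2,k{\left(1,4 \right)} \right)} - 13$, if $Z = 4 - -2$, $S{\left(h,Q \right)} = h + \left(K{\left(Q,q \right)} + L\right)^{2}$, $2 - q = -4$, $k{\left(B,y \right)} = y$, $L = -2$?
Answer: $71$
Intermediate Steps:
$q = 6$ ($q = 2 - -4 = 2 + 4 = 6$)
$S{\left(h,Q \right)} = 16 + h$ ($S{\left(h,Q \right)} = h + \left(6 - 2\right)^{2} = h + 4^{2} = h + 16 = 16 + h$)
$Z = 6$ ($Z = 4 + 2 = 6$)
$Z S{\left(-2,k{\left(1,4 \right)} \right)} - 13 = 6 \left(16 - 2\right) - 13 = 6 \cdot 14 - 13 = 84 - 13 = 71$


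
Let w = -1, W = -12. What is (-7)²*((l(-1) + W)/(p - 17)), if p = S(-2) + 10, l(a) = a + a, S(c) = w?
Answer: 343/4 ≈ 85.750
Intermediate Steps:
S(c) = -1
l(a) = 2*a
p = 9 (p = -1 + 10 = 9)
(-7)²*((l(-1) + W)/(p - 17)) = (-7)²*((2*(-1) - 12)/(9 - 17)) = 49*((-2 - 12)/(-8)) = 49*(-14*(-⅛)) = 49*(7/4) = 343/4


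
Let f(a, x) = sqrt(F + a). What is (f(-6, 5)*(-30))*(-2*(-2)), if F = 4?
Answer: -120*I*sqrt(2) ≈ -169.71*I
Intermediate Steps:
f(a, x) = sqrt(4 + a)
(f(-6, 5)*(-30))*(-2*(-2)) = (sqrt(4 - 6)*(-30))*(-2*(-2)) = (sqrt(-2)*(-30))*4 = ((I*sqrt(2))*(-30))*4 = -30*I*sqrt(2)*4 = -120*I*sqrt(2)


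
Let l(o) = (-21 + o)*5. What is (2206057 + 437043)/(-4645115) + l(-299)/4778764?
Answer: -631909165620/1109895416893 ≈ -0.56934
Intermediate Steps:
l(o) = -105 + 5*o
(2206057 + 437043)/(-4645115) + l(-299)/4778764 = (2206057 + 437043)/(-4645115) + (-105 + 5*(-299))/4778764 = 2643100*(-1/4645115) + (-105 - 1495)*(1/4778764) = -528620/929023 - 1600*1/4778764 = -528620/929023 - 400/1194691 = -631909165620/1109895416893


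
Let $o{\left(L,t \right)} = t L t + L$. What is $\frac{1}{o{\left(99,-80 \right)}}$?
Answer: $\frac{1}{633699} \approx 1.578 \cdot 10^{-6}$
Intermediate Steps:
$o{\left(L,t \right)} = L + L t^{2}$ ($o{\left(L,t \right)} = L t t + L = L t^{2} + L = L + L t^{2}$)
$\frac{1}{o{\left(99,-80 \right)}} = \frac{1}{99 \left(1 + \left(-80\right)^{2}\right)} = \frac{1}{99 \left(1 + 6400\right)} = \frac{1}{99 \cdot 6401} = \frac{1}{633699}$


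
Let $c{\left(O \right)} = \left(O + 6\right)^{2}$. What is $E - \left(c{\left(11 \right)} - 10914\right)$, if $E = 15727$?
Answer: $26352$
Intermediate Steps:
$c{\left(O \right)} = \left(6 + O\right)^{2}$
$E - \left(c{\left(11 \right)} - 10914\right) = 15727 - \left(\left(6 + 11\right)^{2} - 10914\right) = 15727 - \left(17^{2} - 10914\right) = 15727 - \left(289 - 10914\right) = 15727 - -10625 = 15727 + 10625 = 26352$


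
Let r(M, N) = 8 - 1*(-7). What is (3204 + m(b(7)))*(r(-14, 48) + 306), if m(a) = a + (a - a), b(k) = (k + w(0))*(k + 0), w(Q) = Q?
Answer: 1044213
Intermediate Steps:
r(M, N) = 15 (r(M, N) = 8 + 7 = 15)
b(k) = k² (b(k) = (k + 0)*(k + 0) = k*k = k²)
m(a) = a (m(a) = a + 0 = a)
(3204 + m(b(7)))*(r(-14, 48) + 306) = (3204 + 7²)*(15 + 306) = (3204 + 49)*321 = 3253*321 = 1044213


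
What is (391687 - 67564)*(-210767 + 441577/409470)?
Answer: -9324189161802433/136490 ≈ -6.8314e+10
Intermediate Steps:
(391687 - 67564)*(-210767 + 441577/409470) = 324123*(-210767 + 441577*(1/409470)) = 324123*(-210767 + 441577/409470) = 324123*(-86302321913/409470) = -9324189161802433/136490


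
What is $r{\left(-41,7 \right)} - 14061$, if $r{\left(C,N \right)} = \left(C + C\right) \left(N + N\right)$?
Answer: $-15209$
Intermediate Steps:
$r{\left(C,N \right)} = 4 C N$ ($r{\left(C,N \right)} = 2 C 2 N = 4 C N$)
$r{\left(-41,7 \right)} - 14061 = 4 \left(-41\right) 7 - 14061 = -1148 - 14061 = -15209$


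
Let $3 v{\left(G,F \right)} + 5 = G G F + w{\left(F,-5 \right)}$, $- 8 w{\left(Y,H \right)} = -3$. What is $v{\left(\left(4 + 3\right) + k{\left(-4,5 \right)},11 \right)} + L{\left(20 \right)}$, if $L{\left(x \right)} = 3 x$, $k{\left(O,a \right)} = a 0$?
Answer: $\frac{1905}{8} \approx 238.13$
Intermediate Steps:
$w{\left(Y,H \right)} = \frac{3}{8}$ ($w{\left(Y,H \right)} = \left(- \frac{1}{8}\right) \left(-3\right) = \frac{3}{8}$)
$k{\left(O,a \right)} = 0$
$v{\left(G,F \right)} = - \frac{37}{24} + \frac{F G^{2}}{3}$ ($v{\left(G,F \right)} = - \frac{5}{3} + \frac{G G F + \frac{3}{8}}{3} = - \frac{5}{3} + \frac{G^{2} F + \frac{3}{8}}{3} = - \frac{5}{3} + \frac{F G^{2} + \frac{3}{8}}{3} = - \frac{5}{3} + \frac{\frac{3}{8} + F G^{2}}{3} = - \frac{5}{3} + \left(\frac{1}{8} + \frac{F G^{2}}{3}\right) = - \frac{37}{24} + \frac{F G^{2}}{3}$)
$v{\left(\left(4 + 3\right) + k{\left(-4,5 \right)},11 \right)} + L{\left(20 \right)} = \left(- \frac{37}{24} + \frac{1}{3} \cdot 11 \left(\left(4 + 3\right) + 0\right)^{2}\right) + 3 \cdot 20 = \left(- \frac{37}{24} + \frac{1}{3} \cdot 11 \left(7 + 0\right)^{2}\right) + 60 = \left(- \frac{37}{24} + \frac{1}{3} \cdot 11 \cdot 7^{2}\right) + 60 = \left(- \frac{37}{24} + \frac{1}{3} \cdot 11 \cdot 49\right) + 60 = \left(- \frac{37}{24} + \frac{539}{3}\right) + 60 = \frac{1425}{8} + 60 = \frac{1905}{8}$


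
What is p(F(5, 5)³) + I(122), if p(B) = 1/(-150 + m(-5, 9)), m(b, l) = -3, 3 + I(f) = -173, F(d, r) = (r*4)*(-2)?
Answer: -26929/153 ≈ -176.01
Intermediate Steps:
F(d, r) = -8*r (F(d, r) = (4*r)*(-2) = -8*r)
I(f) = -176 (I(f) = -3 - 173 = -176)
p(B) = -1/153 (p(B) = 1/(-150 - 3) = 1/(-153) = -1/153)
p(F(5, 5)³) + I(122) = -1/153 - 176 = -26929/153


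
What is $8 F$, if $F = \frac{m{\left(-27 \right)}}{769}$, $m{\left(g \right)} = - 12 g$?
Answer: $\frac{2592}{769} \approx 3.3706$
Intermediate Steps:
$F = \frac{324}{769}$ ($F = \frac{\left(-12\right) \left(-27\right)}{769} = 324 \cdot \frac{1}{769} = \frac{324}{769} \approx 0.42133$)
$8 F = 8 \cdot \frac{324}{769} = \frac{2592}{769}$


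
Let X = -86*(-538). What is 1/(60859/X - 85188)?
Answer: -46268/3941417525 ≈ -1.1739e-5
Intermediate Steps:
X = 46268
1/(60859/X - 85188) = 1/(60859/46268 - 85188) = 1/(-3941417525/46268) = -46268/3941417525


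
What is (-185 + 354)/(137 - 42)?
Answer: 169/95 ≈ 1.7789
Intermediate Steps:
(-185 + 354)/(137 - 42) = 169/95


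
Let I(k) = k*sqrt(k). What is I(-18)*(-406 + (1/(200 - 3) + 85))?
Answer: 3414744*I*sqrt(2)/197 ≈ 24514.0*I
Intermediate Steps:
I(k) = k**(3/2)
I(-18)*(-406 + (1/(200 - 3) + 85)) = (-18)**(3/2)*(-406 + (1/(200 - 3) + 85)) = (-54*I*sqrt(2))*(-406 + (1/197 + 85)) = (-54*I*sqrt(2))*(-406 + 16746/197) = -54*I*sqrt(2)*(-63236/197) = 3414744*I*sqrt(2)/197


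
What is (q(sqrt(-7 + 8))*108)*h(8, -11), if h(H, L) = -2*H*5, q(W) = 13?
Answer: -112320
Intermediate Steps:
h(H, L) = -10*H
(q(sqrt(-7 + 8))*108)*h(8, -11) = (13*108)*(-10*8) = 1404*(-80) = -112320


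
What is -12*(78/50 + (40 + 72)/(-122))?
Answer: -11748/1525 ≈ -7.7036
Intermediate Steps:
-12*(78/50 + (40 + 72)/(-122)) = -12*(78*(1/50) + 112*(-1/122)) = -12*(39/25 - 56/61) = -12*979/1525 = -11748/1525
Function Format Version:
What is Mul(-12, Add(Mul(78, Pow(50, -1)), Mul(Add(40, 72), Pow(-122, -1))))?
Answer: Rational(-11748, 1525) ≈ -7.7036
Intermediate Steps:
Mul(-12, Add(Mul(78, Pow(50, -1)), Mul(Add(40, 72), Pow(-122, -1)))) = Mul(-12, Add(Mul(78, Rational(1, 50)), Mul(112, Rational(-1, 122)))) = Mul(-12, Add(Rational(39, 25), Rational(-56, 61))) = Mul(-12, Rational(979, 1525)) = Rational(-11748, 1525)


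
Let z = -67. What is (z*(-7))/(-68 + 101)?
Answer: 469/33 ≈ 14.212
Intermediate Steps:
(z*(-7))/(-68 + 101) = (-67*(-7))/(-68 + 101) = 469/33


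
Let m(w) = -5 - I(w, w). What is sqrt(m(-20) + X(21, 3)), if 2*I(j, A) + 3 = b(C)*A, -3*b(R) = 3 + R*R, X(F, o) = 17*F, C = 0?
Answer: sqrt(1374)/2 ≈ 18.534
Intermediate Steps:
b(R) = -1 - R**2/3 (b(R) = -(3 + R*R)/3 = -(3 + R**2)/3 = -1 - R**2/3)
I(j, A) = -3/2 - A/2 (I(j, A) = -3/2 + ((-1 - 1/3*0**2)*A)/2 = -3/2 + ((-1 - 1/3*0)*A)/2 = -3/2 + ((-1 + 0)*A)/2 = -3/2 + (-A)/2 = -3/2 - A/2)
m(w) = -7/2 + w/2 (m(w) = -5 - (-3/2 - w/2) = -5 + (3/2 + w/2) = -7/2 + w/2)
sqrt(m(-20) + X(21, 3)) = sqrt((-7/2 + (1/2)*(-20)) + 17*21) = sqrt((-7/2 - 10) + 357) = sqrt(-27/2 + 357) = sqrt(687/2) = sqrt(1374)/2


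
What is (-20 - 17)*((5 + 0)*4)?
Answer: -740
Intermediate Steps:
(-20 - 17)*((5 + 0)*4) = -185*4 = -37*20 = -740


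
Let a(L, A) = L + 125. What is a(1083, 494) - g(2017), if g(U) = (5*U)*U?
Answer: -20340237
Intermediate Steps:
a(L, A) = 125 + L
g(U) = 5*U²
a(1083, 494) - g(2017) = (125 + 1083) - 5*2017² = 1208 - 5*4068289 = 1208 - 1*20341445 = 1208 - 20341445 = -20340237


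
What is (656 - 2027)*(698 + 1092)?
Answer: -2454090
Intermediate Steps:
(656 - 2027)*(698 + 1092) = -1371*1790 = -2454090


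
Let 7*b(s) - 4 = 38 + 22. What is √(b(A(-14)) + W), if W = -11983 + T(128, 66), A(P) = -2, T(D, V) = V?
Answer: I*√583485/7 ≈ 109.12*I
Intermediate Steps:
W = -11917 (W = -11983 + 66 = -11917)
b(s) = 64/7 (b(s) = 4/7 + (38 + 22)/7 = 4/7 + (⅐)*60 = 4/7 + 60/7 = 64/7)
√(b(A(-14)) + W) = √(64/7 - 11917) = √(-83355/7) = I*√583485/7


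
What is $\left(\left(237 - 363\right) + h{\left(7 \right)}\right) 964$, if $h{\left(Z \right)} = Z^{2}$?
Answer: $-74228$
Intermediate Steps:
$\left(\left(237 - 363\right) + h{\left(7 \right)}\right) 964 = \left(\left(237 - 363\right) + 7^{2}\right) 964 = \left(-126 + 49\right) 964 = \left(-77\right) 964 = -74228$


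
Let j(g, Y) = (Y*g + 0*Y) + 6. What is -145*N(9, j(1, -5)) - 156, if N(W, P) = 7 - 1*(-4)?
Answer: -1751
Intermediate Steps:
j(g, Y) = 6 + Y*g (j(g, Y) = (Y*g + 0) + 6 = Y*g + 6 = 6 + Y*g)
N(W, P) = 11 (N(W, P) = 7 + 4 = 11)
-145*N(9, j(1, -5)) - 156 = -145*11 - 156 = -1595 - 156 = -1751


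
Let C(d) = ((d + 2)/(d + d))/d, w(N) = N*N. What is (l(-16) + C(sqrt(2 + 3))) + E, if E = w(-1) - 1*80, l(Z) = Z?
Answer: -474/5 + sqrt(5)/10 ≈ -94.576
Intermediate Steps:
w(N) = N**2
E = -79 (E = (-1)**2 - 1*80 = 1 - 80 = -79)
C(d) = (2 + d)/(2*d**2) (C(d) = ((2 + d)/((2*d)))/d = ((2 + d)*(1/(2*d)))/d = ((2 + d)/(2*d))/d = (2 + d)/(2*d**2))
(l(-16) + C(sqrt(2 + 3))) + E = (-16 + (2 + sqrt(2 + 3))/(2*(sqrt(2 + 3))**2)) - 79 = (-16 + (2 + sqrt(5))/(2*(sqrt(5))**2)) - 79 = (-16 + (1/2)*(1/5)*(2 + sqrt(5))) - 79 = (-16 + (1/5 + sqrt(5)/10)) - 79 = (-79/5 + sqrt(5)/10) - 79 = -474/5 + sqrt(5)/10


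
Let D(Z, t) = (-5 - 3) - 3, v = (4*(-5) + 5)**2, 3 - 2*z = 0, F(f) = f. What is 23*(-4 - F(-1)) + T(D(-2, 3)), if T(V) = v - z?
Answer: 309/2 ≈ 154.50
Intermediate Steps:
z = 3/2 (z = 3/2 - 1/2*0 = 3/2 + 0 = 3/2 ≈ 1.5000)
v = 225 (v = (-20 + 5)**2 = (-15)**2 = 225)
D(Z, t) = -11 (D(Z, t) = -8 - 3 = -11)
T(V) = 447/2 (T(V) = 225 - 1*3/2 = 225 - 3/2 = 447/2)
23*(-4 - F(-1)) + T(D(-2, 3)) = 23*(-4 - 1*(-1)) + 447/2 = 23*(-4 + 1) + 447/2 = 23*(-3) + 447/2 = -69 + 447/2 = 309/2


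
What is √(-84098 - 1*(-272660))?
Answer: √188562 ≈ 434.24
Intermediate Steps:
√(-84098 - 1*(-272660)) = √(-84098 + 272660) = √188562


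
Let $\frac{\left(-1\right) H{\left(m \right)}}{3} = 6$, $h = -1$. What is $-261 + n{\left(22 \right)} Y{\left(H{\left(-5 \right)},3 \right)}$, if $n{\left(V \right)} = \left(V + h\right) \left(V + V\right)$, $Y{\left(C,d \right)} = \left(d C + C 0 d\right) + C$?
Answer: $-66789$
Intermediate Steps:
$H{\left(m \right)} = -18$ ($H{\left(m \right)} = \left(-3\right) 6 = -18$)
$Y{\left(C,d \right)} = C + C d$ ($Y{\left(C,d \right)} = \left(C d + 0 d\right) + C = \left(C d + 0\right) + C = C d + C = C + C d$)
$n{\left(V \right)} = 2 V \left(-1 + V\right)$ ($n{\left(V \right)} = \left(V - 1\right) \left(V + V\right) = \left(-1 + V\right) 2 V = 2 V \left(-1 + V\right)$)
$-261 + n{\left(22 \right)} Y{\left(H{\left(-5 \right)},3 \right)} = -261 + 2 \cdot 22 \left(-1 + 22\right) \left(- 18 \left(1 + 3\right)\right) = -261 + 2 \cdot 22 \cdot 21 \left(\left(-18\right) 4\right) = -261 + 924 \left(-72\right) = -261 - 66528 = -66789$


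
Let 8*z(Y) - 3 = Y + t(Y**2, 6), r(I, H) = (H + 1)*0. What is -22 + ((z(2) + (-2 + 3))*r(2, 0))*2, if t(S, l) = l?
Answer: -22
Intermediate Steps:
r(I, H) = 0 (r(I, H) = (1 + H)*0 = 0)
z(Y) = 9/8 + Y/8 (z(Y) = 3/8 + (Y + 6)/8 = 3/8 + (6 + Y)/8 = 3/8 + (3/4 + Y/8) = 9/8 + Y/8)
-22 + ((z(2) + (-2 + 3))*r(2, 0))*2 = -22 + (((9/8 + (1/8)*2) + (-2 + 3))*0)*2 = -22 + (((9/8 + 1/4) + 1)*0)*2 = -22 + ((11/8 + 1)*0)*2 = -22 + ((19/8)*0)*2 = -22 + 0*2 = -22 + 0 = -22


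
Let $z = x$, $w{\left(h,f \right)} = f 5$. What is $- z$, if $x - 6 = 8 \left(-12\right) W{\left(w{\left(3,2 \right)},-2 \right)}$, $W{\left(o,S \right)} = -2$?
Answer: $-198$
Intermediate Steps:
$w{\left(h,f \right)} = 5 f$
$x = 198$ ($x = 6 + 8 \left(-12\right) \left(-2\right) = 6 - -192 = 6 + 192 = 198$)
$z = 198$
$- z = \left(-1\right) 198 = -198$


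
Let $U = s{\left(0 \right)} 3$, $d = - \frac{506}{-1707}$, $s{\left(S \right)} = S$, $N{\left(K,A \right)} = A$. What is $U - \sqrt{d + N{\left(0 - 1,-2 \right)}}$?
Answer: $- \frac{2 i \sqrt{1240989}}{1707} \approx - 1.3052 i$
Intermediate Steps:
$d = \frac{506}{1707}$ ($d = \left(-506\right) \left(- \frac{1}{1707}\right) = \frac{506}{1707} \approx 0.29643$)
$U = 0$ ($U = 0 \cdot 3 = 0$)
$U - \sqrt{d + N{\left(0 - 1,-2 \right)}} = 0 - \sqrt{\frac{506}{1707} - 2} = 0 - \sqrt{- \frac{2908}{1707}} = 0 - \frac{2 i \sqrt{1240989}}{1707} = - \frac{2 i \sqrt{1240989}}{1707}$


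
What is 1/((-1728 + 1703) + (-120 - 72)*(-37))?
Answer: 1/7079 ≈ 0.00014126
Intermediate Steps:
1/((-1728 + 1703) + (-120 - 72)*(-37)) = 1/(-25 - 192*(-37)) = 1/(-25 + 7104) = 1/7079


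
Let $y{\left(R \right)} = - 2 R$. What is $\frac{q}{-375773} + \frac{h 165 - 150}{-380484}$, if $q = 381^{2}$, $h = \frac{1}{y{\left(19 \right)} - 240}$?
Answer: $- \frac{5112869335409}{13249073576232} \approx -0.3859$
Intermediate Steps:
$h = - \frac{1}{278}$ ($h = \frac{1}{\left(-2\right) 19 - 240} = \frac{1}{-38 - 240} = \frac{1}{-278} = - \frac{1}{278} \approx -0.0035971$)
$q = 145161$
$\frac{q}{-375773} + \frac{h 165 - 150}{-380484} = \frac{145161}{-375773} + \frac{\left(- \frac{1}{278}\right) 165 - 150}{-380484} = 145161 \left(- \frac{1}{375773}\right) + \left(- \frac{165}{278} - 150\right) \left(- \frac{1}{380484}\right) = - \frac{145161}{375773} - - \frac{13955}{35258184} = - \frac{145161}{375773} + \frac{13955}{35258184} = - \frac{5112869335409}{13249073576232}$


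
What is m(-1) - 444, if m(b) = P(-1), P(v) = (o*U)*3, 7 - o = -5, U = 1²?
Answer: -408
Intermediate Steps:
U = 1
o = 12 (o = 7 - 1*(-5) = 7 + 5 = 12)
P(v) = 36 (P(v) = (12*1)*3 = 12*3 = 36)
m(b) = 36
m(-1) - 444 = 36 - 444 = -408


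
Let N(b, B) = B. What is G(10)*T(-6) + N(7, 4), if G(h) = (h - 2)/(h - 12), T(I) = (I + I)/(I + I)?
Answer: 0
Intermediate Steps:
T(I) = 1 (T(I) = (2*I)/((2*I)) = (2*I)*(1/(2*I)) = 1)
G(h) = (-2 + h)/(-12 + h)
G(10)*T(-6) + N(7, 4) = ((-2 + 10)/(-12 + 10))*1 + 4 = (8/(-2))*1 + 4 = -½*8*1 + 4 = -4*1 + 4 = -4 + 4 = 0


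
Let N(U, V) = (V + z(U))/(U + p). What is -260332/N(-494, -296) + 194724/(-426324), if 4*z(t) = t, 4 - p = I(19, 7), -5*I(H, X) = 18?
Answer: -44986304057161/149035765 ≈ -3.0185e+5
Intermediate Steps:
I(H, X) = -18/5 (I(H, X) = -⅕*18 = -18/5)
p = 38/5 (p = 4 - 1*(-18/5) = 4 + 18/5 = 38/5 ≈ 7.6000)
z(t) = t/4
N(U, V) = (V + U/4)/(38/5 + U) (N(U, V) = (V + U/4)/(U + 38/5) = (V + U/4)/(38/5 + U))
-260332/N(-494, -296) + 194724/(-426324) = -260332*4*(38 + 5*(-494))/(5*(-494 + 4*(-296))) + 194724/(-426324) = -260332*4*(38 - 2470)/(5*(-494 - 1184)) + 194724*(-1/426324) = -260332/((5/4)*(-1678)/(-2432)) - 16227/35527 = -260332/((5/4)*(-1/2432)*(-1678)) - 16227/35527 = -260332/4195/4864 - 16227/35527 = -260332*4864/4195 - 16227/35527 = -1266254848/4195 - 16227/35527 = -44986304057161/149035765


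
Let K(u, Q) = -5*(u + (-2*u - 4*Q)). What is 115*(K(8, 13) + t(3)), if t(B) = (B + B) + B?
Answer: 35535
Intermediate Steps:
K(u, Q) = 5*u + 20*Q (K(u, Q) = -5*(u + (-4*Q - 2*u)) = -5*(-u - 4*Q) = 5*u + 20*Q)
t(B) = 3*B (t(B) = 2*B + B = 3*B)
115*(K(8, 13) + t(3)) = 115*((5*8 + 20*13) + 3*3) = 115*((40 + 260) + 9) = 115*(300 + 9) = 115*309 = 35535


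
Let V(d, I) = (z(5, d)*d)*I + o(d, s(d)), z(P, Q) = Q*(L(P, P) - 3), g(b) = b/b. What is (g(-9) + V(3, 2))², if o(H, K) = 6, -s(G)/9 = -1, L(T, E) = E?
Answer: 1849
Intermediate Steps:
s(G) = 9 (s(G) = -9*(-1) = 9)
g(b) = 1
z(P, Q) = Q*(-3 + P) (z(P, Q) = Q*(P - 3) = Q*(-3 + P))
V(d, I) = 6 + 2*I*d² (V(d, I) = ((d*(-3 + 5))*d)*I + 6 = ((d*2)*d)*I + 6 = ((2*d)*d)*I + 6 = (2*d²)*I + 6 = 2*I*d² + 6 = 6 + 2*I*d²)
(g(-9) + V(3, 2))² = (1 + (6 + 2*2*3²))² = (1 + (6 + 2*2*9))² = (1 + (6 + 36))² = (1 + 42)² = 43² = 1849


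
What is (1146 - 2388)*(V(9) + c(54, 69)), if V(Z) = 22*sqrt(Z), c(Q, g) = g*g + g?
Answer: -6080832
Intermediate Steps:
c(Q, g) = g + g**2 (c(Q, g) = g**2 + g = g + g**2)
(1146 - 2388)*(V(9) + c(54, 69)) = (1146 - 2388)*(22*sqrt(9) + 69*(1 + 69)) = -1242*(22*3 + 69*70) = -1242*(66 + 4830) = -1242*4896 = -6080832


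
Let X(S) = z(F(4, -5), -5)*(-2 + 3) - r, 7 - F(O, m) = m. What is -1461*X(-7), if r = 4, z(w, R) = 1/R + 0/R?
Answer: 30681/5 ≈ 6136.2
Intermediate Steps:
F(O, m) = 7 - m
z(w, R) = 1/R (z(w, R) = 1/R + 0 = 1/R)
X(S) = -21/5 (X(S) = (-2 + 3)/(-5) - 1*4 = -⅕*1 - 4 = -⅕ - 4 = -21/5)
-1461*X(-7) = -1461*(-21/5) = 30681/5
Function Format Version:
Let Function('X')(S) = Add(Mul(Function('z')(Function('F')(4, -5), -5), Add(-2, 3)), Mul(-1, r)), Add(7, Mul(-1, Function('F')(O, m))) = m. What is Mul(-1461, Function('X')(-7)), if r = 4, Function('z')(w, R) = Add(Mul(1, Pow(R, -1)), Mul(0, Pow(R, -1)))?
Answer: Rational(30681, 5) ≈ 6136.2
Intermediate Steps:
Function('F')(O, m) = Add(7, Mul(-1, m))
Function('z')(w, R) = Pow(R, -1) (Function('z')(w, R) = Add(Pow(R, -1), 0) = Pow(R, -1))
Function('X')(S) = Rational(-21, 5) (Function('X')(S) = Add(Mul(Pow(-5, -1), Add(-2, 3)), Mul(-1, 4)) = Add(Mul(Rational(-1, 5), 1), -4) = Add(Rational(-1, 5), -4) = Rational(-21, 5))
Mul(-1461, Function('X')(-7)) = Mul(-1461, Rational(-21, 5)) = Rational(30681, 5)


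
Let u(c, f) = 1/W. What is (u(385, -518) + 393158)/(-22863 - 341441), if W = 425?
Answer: -167092151/154829200 ≈ -1.0792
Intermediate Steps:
u(c, f) = 1/425
(u(385, -518) + 393158)/(-22863 - 341441) = (1/425 + 393158)/(-22863 - 341441) = (167092151/425)/(-364304) = (167092151/425)*(-1/364304) = -167092151/154829200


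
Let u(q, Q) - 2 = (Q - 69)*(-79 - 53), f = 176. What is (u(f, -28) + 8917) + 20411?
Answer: 42134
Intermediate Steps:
u(q, Q) = 9110 - 132*Q (u(q, Q) = 2 + (Q - 69)*(-79 - 53) = 2 + (-69 + Q)*(-132) = 2 + (9108 - 132*Q) = 9110 - 132*Q)
(u(f, -28) + 8917) + 20411 = ((9110 - 132*(-28)) + 8917) + 20411 = ((9110 + 3696) + 8917) + 20411 = (12806 + 8917) + 20411 = 21723 + 20411 = 42134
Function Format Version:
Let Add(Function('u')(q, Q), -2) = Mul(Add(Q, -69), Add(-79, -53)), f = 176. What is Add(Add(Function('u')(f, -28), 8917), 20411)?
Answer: 42134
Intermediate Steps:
Function('u')(q, Q) = Add(9110, Mul(-132, Q)) (Function('u')(q, Q) = Add(2, Mul(Add(Q, -69), Add(-79, -53))) = Add(2, Mul(Add(-69, Q), -132)) = Add(2, Add(9108, Mul(-132, Q))) = Add(9110, Mul(-132, Q)))
Add(Add(Function('u')(f, -28), 8917), 20411) = Add(Add(Add(9110, Mul(-132, -28)), 8917), 20411) = Add(Add(Add(9110, 3696), 8917), 20411) = Add(Add(12806, 8917), 20411) = Add(21723, 20411) = 42134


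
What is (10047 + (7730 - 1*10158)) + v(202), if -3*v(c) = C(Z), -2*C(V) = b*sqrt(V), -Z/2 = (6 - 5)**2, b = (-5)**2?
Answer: 7619 + 25*I*sqrt(2)/6 ≈ 7619.0 + 5.8926*I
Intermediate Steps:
b = 25
Z = -2 (Z = -2*(6 - 5)**2 = -2*1**2 = -2*1 = -2)
C(V) = -25*sqrt(V)/2
v(c) = 25*I*sqrt(2)/6 (v(c) = -(-25)*sqrt(-2)/6 = -(-25)*I*sqrt(2)/6 = 25*I*sqrt(2)/6)
(10047 + (7730 - 1*10158)) + v(202) = (10047 + (7730 - 1*10158)) + 25*I*sqrt(2)/6 = (10047 + (7730 - 10158)) + 25*I*sqrt(2)/6 = (10047 - 2428) + 25*I*sqrt(2)/6 = 7619 + 25*I*sqrt(2)/6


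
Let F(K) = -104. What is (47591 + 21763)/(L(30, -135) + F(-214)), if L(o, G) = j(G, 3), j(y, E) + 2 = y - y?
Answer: -34677/53 ≈ -654.28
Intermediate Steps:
j(y, E) = -2 (j(y, E) = -2 + (y - y) = -2 + 0 = -2)
L(o, G) = -2
(47591 + 21763)/(L(30, -135) + F(-214)) = (47591 + 21763)/(-2 - 104) = 69354/(-106) = 69354*(-1/106) = -34677/53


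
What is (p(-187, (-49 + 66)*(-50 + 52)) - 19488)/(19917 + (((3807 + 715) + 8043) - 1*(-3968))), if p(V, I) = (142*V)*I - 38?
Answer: -153727/6075 ≈ -25.305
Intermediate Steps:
p(V, I) = -38 + 142*I*V (p(V, I) = 142*I*V - 38 = -38 + 142*I*V)
(p(-187, (-49 + 66)*(-50 + 52)) - 19488)/(19917 + (((3807 + 715) + 8043) - 1*(-3968))) = ((-38 + 142*((-49 + 66)*(-50 + 52))*(-187)) - 19488)/(19917 + (((3807 + 715) + 8043) - 1*(-3968))) = ((-38 + 142*(17*2)*(-187)) - 19488)/(19917 + ((4522 + 8043) + 3968)) = ((-38 + 142*34*(-187)) - 19488)/(19917 + (12565 + 3968)) = ((-38 - 902836) - 19488)/(19917 + 16533) = (-902874 - 19488)/36450 = -922362*1/36450 = -153727/6075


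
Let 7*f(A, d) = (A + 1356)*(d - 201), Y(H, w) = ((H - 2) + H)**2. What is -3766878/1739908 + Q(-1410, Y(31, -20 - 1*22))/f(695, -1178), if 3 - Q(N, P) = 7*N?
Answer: -769586933475/351502303838 ≈ -2.1894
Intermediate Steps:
Y(H, w) = (-2 + 2*H)**2 (Y(H, w) = ((-2 + H) + H)**2 = (-2 + 2*H)**2)
f(A, d) = (-201 + d)*(1356 + A)/7 (f(A, d) = ((A + 1356)*(d - 201))/7 = ((1356 + A)*(-201 + d))/7 = ((-201 + d)*(1356 + A))/7 = (-201 + d)*(1356 + A)/7)
Q(N, P) = 3 - 7*N
-3766878/1739908 + Q(-1410, Y(31, -20 - 1*22))/f(695, -1178) = -3766878/1739908 + (3 - 7*(-1410))/(-272556/7 - 201/7*695 + (1356/7)*(-1178) + (1/7)*695*(-1178)) = -3766878*1/1739908 + (3 + 9870)/(-272556/7 - 139695/7 - 1597368/7 - 818710/7) = -1883439/869954 + 9873/(-404047) = -1883439/869954 + 9873*(-1/404047) = -1883439/869954 - 9873/404047 = -769586933475/351502303838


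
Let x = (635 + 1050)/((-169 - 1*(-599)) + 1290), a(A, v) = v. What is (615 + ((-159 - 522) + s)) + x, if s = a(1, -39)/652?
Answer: -3649175/56072 ≈ -65.080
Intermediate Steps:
s = -39/652 ≈ -0.059816
x = 337/344 (x = 1685/((-169 + 599) + 1290) = 1685/(430 + 1290) = 1685/1720 = 1685*(1/1720) = 337/344 ≈ 0.97965)
(615 + ((-159 - 522) + s)) + x = (615 + ((-159 - 522) - 39/652)) + 337/344 = (615 + (-681 - 39/652)) + 337/344 = (615 - 444051/652) + 337/344 = -43071/652 + 337/344 = -3649175/56072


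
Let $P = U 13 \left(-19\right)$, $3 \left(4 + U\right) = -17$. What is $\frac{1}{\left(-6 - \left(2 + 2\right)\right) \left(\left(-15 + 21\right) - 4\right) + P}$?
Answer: $\frac{3}{7103} \approx 0.00042236$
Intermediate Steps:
$U = - \frac{29}{3}$ ($U = -4 + \frac{1}{3} \left(-17\right) = -4 - \frac{17}{3} = - \frac{29}{3} \approx -9.6667$)
$P = \frac{7163}{3}$ ($P = \left(- \frac{29}{3}\right) 13 \left(-19\right) = \left(- \frac{377}{3}\right) \left(-19\right) = \frac{7163}{3} \approx 2387.7$)
$\frac{1}{\left(-6 - \left(2 + 2\right)\right) \left(\left(-15 + 21\right) - 4\right) + P} = \frac{1}{\left(-6 - \left(2 + 2\right)\right) \left(\left(-15 + 21\right) - 4\right) + \frac{7163}{3}} = \frac{1}{\left(-6 - 4\right) \left(6 - 4\right) + \frac{7163}{3}} = \frac{1}{\left(-6 - 4\right) 2 + \frac{7163}{3}} = \frac{1}{\left(-10\right) 2 + \frac{7163}{3}} = \frac{1}{-20 + \frac{7163}{3}} = \frac{1}{\frac{7103}{3}} = \frac{3}{7103}$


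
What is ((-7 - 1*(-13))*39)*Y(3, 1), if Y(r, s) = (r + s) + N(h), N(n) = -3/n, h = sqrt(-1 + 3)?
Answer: 936 - 351*sqrt(2) ≈ 439.61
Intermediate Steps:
h = sqrt(2) ≈ 1.4142
Y(r, s) = r + s - 3*sqrt(2)/2 (Y(r, s) = (r + s) - 3*sqrt(2)/2 = r + s - 3*sqrt(2)/2)
((-7 - 1*(-13))*39)*Y(3, 1) = ((-7 - 1*(-13))*39)*(3 + 1 - 3*sqrt(2)/2) = ((-7 + 13)*39)*(4 - 3*sqrt(2)/2) = (6*39)*(4 - 3*sqrt(2)/2) = 234*(4 - 3*sqrt(2)/2) = 936 - 351*sqrt(2)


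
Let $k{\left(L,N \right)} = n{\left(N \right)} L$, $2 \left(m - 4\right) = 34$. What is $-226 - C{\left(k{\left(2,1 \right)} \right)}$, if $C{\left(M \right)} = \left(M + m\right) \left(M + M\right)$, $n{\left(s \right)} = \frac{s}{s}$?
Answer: $-318$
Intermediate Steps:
$n{\left(s \right)} = 1$
$m = 21$ ($m = 4 + \frac{1}{2} \cdot 34 = 4 + 17 = 21$)
$k{\left(L,N \right)} = L$ ($k{\left(L,N \right)} = 1 L = L$)
$C{\left(M \right)} = 2 M \left(21 + M\right)$ ($C{\left(M \right)} = \left(M + 21\right) \left(M + M\right) = \left(21 + M\right) 2 M = 2 M \left(21 + M\right)$)
$-226 - C{\left(k{\left(2,1 \right)} \right)} = -226 - 2 \cdot 2 \left(21 + 2\right) = -226 - 2 \cdot 2 \cdot 23 = -226 - 92 = -318$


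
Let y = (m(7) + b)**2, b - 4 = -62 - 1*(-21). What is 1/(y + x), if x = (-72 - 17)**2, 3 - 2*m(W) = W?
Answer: 1/9442 ≈ 0.00010591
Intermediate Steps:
m(W) = 3/2 - W/2
b = -37 (b = 4 + (-62 - 1*(-21)) = 4 + (-62 + 21) = 4 - 41 = -37)
x = 7921 (x = (-89)**2 = 7921)
y = 1521 (y = ((3/2 - 1/2*7) - 37)**2 = ((3/2 - 7/2) - 37)**2 = (-2 - 37)**2 = (-39)**2 = 1521)
1/(y + x) = 1/(1521 + 7921) = 1/9442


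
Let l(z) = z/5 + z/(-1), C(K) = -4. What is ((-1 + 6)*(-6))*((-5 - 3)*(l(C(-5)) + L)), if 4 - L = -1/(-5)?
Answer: 1680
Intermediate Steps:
l(z) = -4*z/5 (l(z) = z*(⅕) + z*(-1) = z/5 - z = -4*z/5)
L = 19/5 (L = 4 - (-1)/(-5) = 4 - (-1)*(-1)/5 = 4 - 1*⅕ = 4 - ⅕ = 19/5 ≈ 3.8000)
((-1 + 6)*(-6))*((-5 - 3)*(l(C(-5)) + L)) = ((-1 + 6)*(-6))*((-5 - 3)*(-⅘*(-4) + 19/5)) = (5*(-6))*(-8*(16/5 + 19/5)) = -(-240)*7 = -30*(-56) = 1680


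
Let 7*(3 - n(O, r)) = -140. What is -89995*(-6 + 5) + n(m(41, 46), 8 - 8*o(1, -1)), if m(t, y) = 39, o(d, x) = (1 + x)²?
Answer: 90018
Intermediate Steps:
n(O, r) = 23 (n(O, r) = 3 - ⅐*(-140) = 3 + 20 = 23)
-89995*(-6 + 5) + n(m(41, 46), 8 - 8*o(1, -1)) = -89995*(-6 + 5) + 23 = -89995*(-1) + 23 = 89995 + 23 = 90018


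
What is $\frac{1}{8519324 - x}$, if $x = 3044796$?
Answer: $\frac{1}{5474528} \approx 1.8266 \cdot 10^{-7}$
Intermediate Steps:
$\frac{1}{8519324 - x} = \frac{1}{8519324 - 3044796} = \frac{1}{5474528}$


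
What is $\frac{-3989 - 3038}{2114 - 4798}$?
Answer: $\frac{7027}{2684} \approx 2.6181$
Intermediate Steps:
$\frac{-3989 - 3038}{2114 - 4798} = - \frac{7027}{-2684} = \left(-7027\right) \left(- \frac{1}{2684}\right) = \frac{7027}{2684}$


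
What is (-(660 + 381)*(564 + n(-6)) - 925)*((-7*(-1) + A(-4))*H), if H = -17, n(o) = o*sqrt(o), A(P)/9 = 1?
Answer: 159949328 - 1698912*I*sqrt(6) ≈ 1.5995e+8 - 4.1615e+6*I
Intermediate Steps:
A(P) = 9 (A(P) = 9*1 = 9)
n(o) = o**(3/2)
(-(660 + 381)*(564 + n(-6)) - 925)*((-7*(-1) + A(-4))*H) = (-(660 + 381)*(564 + (-6)**(3/2)) - 925)*((-7*(-1) + 9)*(-17)) = (-1041*(564 - 6*I*sqrt(6)) - 925)*((7 + 9)*(-17)) = (-(587124 - 6246*I*sqrt(6)) - 925)*(16*(-17)) = ((-587124 + 6246*I*sqrt(6)) - 925)*(-272) = (-588049 + 6246*I*sqrt(6))*(-272) = 159949328 - 1698912*I*sqrt(6)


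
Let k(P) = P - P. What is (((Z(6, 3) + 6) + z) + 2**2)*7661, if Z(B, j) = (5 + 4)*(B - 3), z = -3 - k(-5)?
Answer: 260474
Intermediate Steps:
k(P) = 0
z = -3 (z = -3 - 1*0 = -3 + 0 = -3)
Z(B, j) = -27 + 9*B (Z(B, j) = 9*(-3 + B) = -27 + 9*B)
(((Z(6, 3) + 6) + z) + 2**2)*7661 = ((((-27 + 9*6) + 6) - 3) + 2**2)*7661 = ((((-27 + 54) + 6) - 3) + 4)*7661 = (((27 + 6) - 3) + 4)*7661 = ((33 - 3) + 4)*7661 = (30 + 4)*7661 = 34*7661 = 260474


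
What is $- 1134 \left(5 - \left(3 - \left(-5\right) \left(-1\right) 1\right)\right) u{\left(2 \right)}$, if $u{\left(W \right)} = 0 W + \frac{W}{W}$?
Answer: $-7938$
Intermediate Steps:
$u{\left(W \right)} = 1$ ($u{\left(W \right)} = 0 + 1 = 1$)
$- 1134 \left(5 - \left(3 - \left(-5\right) \left(-1\right) 1\right)\right) u{\left(2 \right)} = - 1134 \left(5 - \left(3 - \left(-5\right) \left(-1\right) 1\right)\right) 1 = - 1134 \left(5 + \left(5 \cdot 1 - 3\right)\right) 1 = - 1134 \left(5 + \left(5 - 3\right)\right) 1 = - 1134 \left(5 + 2\right) 1 = - 1134 \cdot 7 \cdot 1 = \left(-1134\right) 7 = -7938$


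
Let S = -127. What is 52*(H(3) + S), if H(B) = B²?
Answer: -6136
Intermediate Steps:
52*(H(3) + S) = 52*(3² - 127) = 52*(9 - 127) = 52*(-118) = -6136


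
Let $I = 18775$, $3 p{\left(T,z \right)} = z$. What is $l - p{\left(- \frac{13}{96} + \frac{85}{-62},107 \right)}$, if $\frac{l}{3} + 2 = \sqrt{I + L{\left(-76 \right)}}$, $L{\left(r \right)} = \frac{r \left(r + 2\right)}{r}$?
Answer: $- \frac{125}{3} + 3 \sqrt{18701} \approx 368.59$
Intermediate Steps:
$p{\left(T,z \right)} = \frac{z}{3}$
$L{\left(r \right)} = 2 + r$ ($L{\left(r \right)} = \frac{r \left(2 + r\right)}{r} = 2 + r$)
$l = -6 + 3 \sqrt{18701}$ ($l = -6 + 3 \sqrt{18775 + \left(2 - 76\right)} = -6 + 3 \sqrt{18775 - 74} = -6 + 3 \sqrt{18701} \approx 404.25$)
$l - p{\left(- \frac{13}{96} + \frac{85}{-62},107 \right)} = \left(-6 + 3 \sqrt{18701}\right) - \frac{1}{3} \cdot 107 = \left(-6 + 3 \sqrt{18701}\right) - \frac{107}{3} = - \frac{125}{3} + 3 \sqrt{18701}$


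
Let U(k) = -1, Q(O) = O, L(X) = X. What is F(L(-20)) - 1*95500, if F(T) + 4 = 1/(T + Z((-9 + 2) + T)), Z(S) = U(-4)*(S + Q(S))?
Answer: -3247135/34 ≈ -95504.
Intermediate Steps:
Z(S) = -2*S (Z(S) = -(S + S) = -2*S)
F(T) = -4 + 1/(14 - T) (F(T) = -4 + 1/(T - 2*((-9 + 2) + T)) = -4 + 1/(T - 2*(-7 + T)) = -4 + 1/(T + (14 - 2*T)) = -4 + 1/(14 - T))
F(L(-20)) - 1*95500 = (-55 + 4*(-20))/(14 - 1*(-20)) - 1*95500 = (-55 - 80)/(14 + 20) - 95500 = -135/34 - 95500 = -3247135/34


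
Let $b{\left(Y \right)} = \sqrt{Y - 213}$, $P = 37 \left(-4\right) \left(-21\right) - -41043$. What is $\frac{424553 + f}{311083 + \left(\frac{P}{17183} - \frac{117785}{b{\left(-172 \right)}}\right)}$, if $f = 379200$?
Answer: $\frac{1136897139091311577364}{440189941786403521001} - \frac{5590370210327961869 i \sqrt{385}}{2200949708932017605005} \approx 2.5827 - 0.049838 i$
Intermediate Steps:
$P = 44151$ ($P = \left(-148\right) \left(-21\right) + 41043 = 3108 + 41043 = 44151$)
$b{\left(Y \right)} = \sqrt{-213 + Y}$
$\frac{424553 + f}{311083 + \left(\frac{P}{17183} - \frac{117785}{b{\left(-172 \right)}}\right)} = \frac{424553 + 379200}{311083 + \left(\frac{44151}{17183} - \frac{117785}{\sqrt{-213 - 172}}\right)} = \frac{803753}{311083 + \left(44151 \cdot \frac{1}{17183} - \frac{117785}{\sqrt{-385}}\right)} = \frac{803753}{311083 + \left(\frac{44151}{17183} - \frac{117785}{i \sqrt{385}}\right)} = \frac{803753}{311083 + \left(\frac{44151}{17183} - 117785 \left(- \frac{i \sqrt{385}}{385}\right)\right)} = \frac{803753}{311083 + \left(\frac{44151}{17183} + \frac{23557 i \sqrt{385}}{77}\right)} = \frac{803753}{\frac{5345383340}{17183} + \frac{23557 i \sqrt{385}}{77}}$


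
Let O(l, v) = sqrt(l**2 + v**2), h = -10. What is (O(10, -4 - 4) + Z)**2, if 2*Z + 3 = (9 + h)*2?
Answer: 681/4 - 10*sqrt(41) ≈ 106.22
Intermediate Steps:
Z = -5/2 (Z = -3/2 + ((9 - 10)*2)/2 = -3/2 + (-1*2)/2 = -3/2 + (1/2)*(-2) = -3/2 - 1 = -5/2 ≈ -2.5000)
(O(10, -4 - 4) + Z)**2 = (sqrt(10**2 + (-4 - 4)**2) - 5/2)**2 = (sqrt(100 + (-8)**2) - 5/2)**2 = (sqrt(100 + 64) - 5/2)**2 = (sqrt(164) - 5/2)**2 = (2*sqrt(41) - 5/2)**2 = (-5/2 + 2*sqrt(41))**2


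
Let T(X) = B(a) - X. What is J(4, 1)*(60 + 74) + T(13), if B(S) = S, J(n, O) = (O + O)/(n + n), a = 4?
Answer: 49/2 ≈ 24.500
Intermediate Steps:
J(n, O) = O/n (J(n, O) = (2*O)/((2*n)) = (2*O)*(1/(2*n)) = O/n)
T(X) = 4 - X
J(4, 1)*(60 + 74) + T(13) = (1/4)*(60 + 74) + (4 - 1*13) = (1*(¼))*134 + (4 - 13) = (¼)*134 - 9 = 67/2 - 9 = 49/2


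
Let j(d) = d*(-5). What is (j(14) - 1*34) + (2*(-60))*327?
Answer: -39344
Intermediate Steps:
j(d) = -5*d
(j(14) - 1*34) + (2*(-60))*327 = (-5*14 - 1*34) + (2*(-60))*327 = (-70 - 34) - 120*327 = -104 - 39240 = -39344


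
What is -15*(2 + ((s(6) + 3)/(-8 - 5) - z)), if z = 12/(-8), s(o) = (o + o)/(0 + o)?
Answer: -1215/26 ≈ -46.731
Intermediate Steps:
s(o) = 2 (s(o) = (2*o)/o = 2)
z = -3/2 (z = 12*(-⅛) = -3/2 ≈ -1.5000)
-15*(2 + ((s(6) + 3)/(-8 - 5) - z)) = -15*(2 + ((2 + 3)/(-8 - 5) - 1*(-3/2))) = -15*(2 + (5/(-13) + 3/2)) = -15*(2 + (5*(-1/13) + 3/2)) = -15*(2 + (-5/13 + 3/2)) = -15*(2 + 29/26) = -15*81/26 = -1215/26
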